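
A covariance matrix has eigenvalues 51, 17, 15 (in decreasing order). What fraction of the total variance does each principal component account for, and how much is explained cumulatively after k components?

Step 1 — total variance = trace(Sigma) = Σ λ_i = 51 + 17 + 15 = 83.

Step 2 — fraction explained by component i = λ_i / Σ λ:
  PC1: 51/83 = 0.6145
  PC2: 17/83 = 0.2048
  PC3: 15/83 = 0.1807

Step 3 — cumulative fraction after k components = (λ_1 + ... + λ_k) / Σ λ:
  k = 1: 51/83 = 0.6145
  k = 2: (51 + 17)/83 = 68/83 = 0.8193
  k = 3: (51 + 17 + 15)/83 = 83/83 = 1

Summary (fraction, with percent):

explained: PC1 0.6145 (61.45%), PC2 0.2048 (20.48%), PC3 0.1807 (18.07%);  cumulative: 0.6145, 0.8193, 1


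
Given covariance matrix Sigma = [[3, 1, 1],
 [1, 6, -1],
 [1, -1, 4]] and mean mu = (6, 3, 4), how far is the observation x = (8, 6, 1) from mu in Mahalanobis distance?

Step 1 — centre the observation: (x - mu) = (2, 3, -3).

Step 2 — invert Sigma (cofactor / det for 3×3, or solve directly):
  Sigma^{-1} = [[0.4035, -0.0877, -0.1228],
 [-0.0877, 0.193, 0.0702],
 [-0.1228, 0.0702, 0.2982]].

Step 3 — form the quadratic (x - mu)^T · Sigma^{-1} · (x - mu):
  Sigma^{-1} · (x - mu) = (0.9123, 0.193, -0.9298).
  (x - mu)^T · [Sigma^{-1} · (x - mu)] = (2)·(0.9123) + (3)·(0.193) + (-3)·(-0.9298) = 5.193.

Step 4 — take square root: d = √(5.193) ≈ 2.2788.

d(x, mu) = √(5.193) ≈ 2.2788


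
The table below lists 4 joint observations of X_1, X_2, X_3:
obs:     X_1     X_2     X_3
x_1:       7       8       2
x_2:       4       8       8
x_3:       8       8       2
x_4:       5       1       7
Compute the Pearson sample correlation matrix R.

Step 1 — column means:
  mean(X_1) = (7 + 4 + 8 + 5) / 4 = 24/4 = 6
  mean(X_2) = (8 + 8 + 8 + 1) / 4 = 25/4 = 6.25
  mean(X_3) = (2 + 8 + 2 + 7) / 4 = 19/4 = 4.75

Step 2 — sample variances and covariances s[i,j] = (1/(n-1)) · Σ_k (x_{k,i} - mean_i) · (x_{k,j} - mean_j), with n-1 = 3:
  s[X_1,X_1] = ((1)·(1) + (-2)·(-2) + (2)·(2) + (-1)·(-1)) / 3 = 10/3 = 3.3333
  s[X_1,X_2] = ((1)·(1.75) + (-2)·(1.75) + (2)·(1.75) + (-1)·(-5.25)) / 3 = 7/3 = 2.3333
  s[X_1,X_3] = ((1)·(-2.75) + (-2)·(3.25) + (2)·(-2.75) + (-1)·(2.25)) / 3 = -17/3 = -5.6667
  s[X_2,X_2] = ((1.75)·(1.75) + (1.75)·(1.75) + (1.75)·(1.75) + (-5.25)·(-5.25)) / 3 = 36.75/3 = 12.25
  s[X_2,X_3] = ((1.75)·(-2.75) + (1.75)·(3.25) + (1.75)·(-2.75) + (-5.25)·(2.25)) / 3 = -15.75/3 = -5.25
  s[X_3,X_3] = ((-2.75)·(-2.75) + (3.25)·(3.25) + (-2.75)·(-2.75) + (2.25)·(2.25)) / 3 = 30.75/3 = 10.25
  Sample standard deviations s_i = √(s[i,i]):
  s(X_1) = √(3.3333) = 1.8257
  s(X_2) = √(12.25) = 3.5
  s(X_3) = √(10.25) = 3.2016

Step 3 — r_{ij} = s_{ij} / (s_i · s_j):
  r[X_1,X_1] = 1 (diagonal).
  r[X_1,X_2] = 2.3333 / (1.8257 · 3.5) = 2.3333 / 6.3901 = 0.3651
  r[X_1,X_3] = -5.6667 / (1.8257 · 3.2016) = -5.6667 / 5.8452 = -0.9695
  r[X_2,X_2] = 1 (diagonal).
  r[X_2,X_3] = -5.25 / (3.5 · 3.2016) = -5.25 / 11.2055 = -0.4685
  r[X_3,X_3] = 1 (diagonal).

R is symmetric with unit diagonal. Assembling:

R = [[1, 0.3651, -0.9695],
 [0.3651, 1, -0.4685],
 [-0.9695, -0.4685, 1]]


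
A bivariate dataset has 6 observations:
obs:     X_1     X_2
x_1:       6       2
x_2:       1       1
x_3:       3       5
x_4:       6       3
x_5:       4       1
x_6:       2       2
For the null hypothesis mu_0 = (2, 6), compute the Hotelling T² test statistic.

Step 1 — sample mean vector:
  mean(X_1) = (6 + 1 + 3 + 6 + 4 + 2) / 6 = 22/6 = 3.6667
  mean(X_2) = (2 + 1 + 5 + 3 + 1 + 2) / 6 = 14/6 = 2.3333
  x̄ = (3.6667, 2.3333),  deviation x̄ - mu_0 = (3.6667, 2.3333) - (2, 6) = (1.6667, -3.6667).

Step 2 — sample covariance matrix, S[i,j] = (1/(n-1)) · Σ_k (x_{k,i} - mean_i) · (x_{k,j} - mean_j), divisor n-1 = 5:
  S[X_1,X_1] = ((2.3333)·(2.3333) + (-2.6667)·(-2.6667) + (-0.6667)·(-0.6667) + (2.3333)·(2.3333) + (0.3333)·(0.3333) + (-1.6667)·(-1.6667)) / 5 = 21.3333/5 = 4.2667
  S[X_1,X_2] = ((2.3333)·(-0.3333) + (-2.6667)·(-1.3333) + (-0.6667)·(2.6667) + (2.3333)·(0.6667) + (0.3333)·(-1.3333) + (-1.6667)·(-0.3333)) / 5 = 2.6667/5 = 0.5333
  S[X_2,X_2] = ((-0.3333)·(-0.3333) + (-1.3333)·(-1.3333) + (2.6667)·(2.6667) + (0.6667)·(0.6667) + (-1.3333)·(-1.3333) + (-0.3333)·(-0.3333)) / 5 = 11.3333/5 = 2.2667
  S = [[4.2667, 0.5333],
 [0.5333, 2.2667]].

Step 3 — invert S. det(S) = 4.2667·2.2667 - (0.5333)² = 9.3867.
  S^{-1} = (1/det) · [[d, -b], [-b, a]] = [[0.2415, -0.0568],
 [-0.0568, 0.4545]].

Step 4 — quadratic form (x̄ - mu_0)^T · S^{-1} · (x̄ - mu_0):
  S^{-1} · (x̄ - mu_0) = (0.6108, -1.7614),
  (x̄ - mu_0)^T · [...] = (1.6667)·(0.6108) + (-3.6667)·(-1.7614) = 7.4763.

Step 5 — scale by n: T² = 6 · 7.4763 = 44.858.

T² ≈ 44.858


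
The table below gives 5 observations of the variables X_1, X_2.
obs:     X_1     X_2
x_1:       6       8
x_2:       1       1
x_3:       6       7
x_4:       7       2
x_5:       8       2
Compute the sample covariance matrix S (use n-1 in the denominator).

Step 1 — column means:
  mean(X_1) = (6 + 1 + 6 + 7 + 8) / 5 = 28/5 = 5.6
  mean(X_2) = (8 + 1 + 7 + 2 + 2) / 5 = 20/5 = 4

Step 2 — sample covariance S[i,j] = (1/(n-1)) · Σ_k (x_{k,i} - mean_i) · (x_{k,j} - mean_j), with n-1 = 4.
  S[X_1,X_1] = ((0.4)·(0.4) + (-4.6)·(-4.6) + (0.4)·(0.4) + (1.4)·(1.4) + (2.4)·(2.4)) / 4 = 29.2/4 = 7.3
  S[X_1,X_2] = ((0.4)·(4) + (-4.6)·(-3) + (0.4)·(3) + (1.4)·(-2) + (2.4)·(-2)) / 4 = 9/4 = 2.25
  S[X_2,X_2] = ((4)·(4) + (-3)·(-3) + (3)·(3) + (-2)·(-2) + (-2)·(-2)) / 4 = 42/4 = 10.5

S is symmetric (S[j,i] = S[i,j]). Assembling:

S = [[7.3, 2.25],
 [2.25, 10.5]]


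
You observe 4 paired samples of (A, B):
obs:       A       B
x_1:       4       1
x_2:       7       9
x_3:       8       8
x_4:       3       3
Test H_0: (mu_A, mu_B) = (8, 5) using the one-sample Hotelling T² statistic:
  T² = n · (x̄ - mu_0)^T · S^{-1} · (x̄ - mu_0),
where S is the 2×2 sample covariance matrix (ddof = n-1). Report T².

Step 1 — sample mean vector:
  mean(A) = (4 + 7 + 8 + 3) / 4 = 22/4 = 5.5
  mean(B) = (1 + 9 + 8 + 3) / 4 = 21/4 = 5.25
  x̄ = (5.5, 5.25),  deviation x̄ - mu_0 = (5.5, 5.25) - (8, 5) = (-2.5, 0.25).

Step 2 — sample covariance matrix, S[i,j] = (1/(n-1)) · Σ_k (x_{k,i} - mean_i) · (x_{k,j} - mean_j), divisor n-1 = 3:
  S[A,A] = ((-1.5)·(-1.5) + (1.5)·(1.5) + (2.5)·(2.5) + (-2.5)·(-2.5)) / 3 = 17/3 = 5.6667
  S[A,B] = ((-1.5)·(-4.25) + (1.5)·(3.75) + (2.5)·(2.75) + (-2.5)·(-2.25)) / 3 = 24.5/3 = 8.1667
  S[B,B] = ((-4.25)·(-4.25) + (3.75)·(3.75) + (2.75)·(2.75) + (-2.25)·(-2.25)) / 3 = 44.75/3 = 14.9167
  S = [[5.6667, 8.1667],
 [8.1667, 14.9167]].

Step 3 — invert S. det(S) = 5.6667·14.9167 - (8.1667)² = 17.8333.
  S^{-1} = (1/det) · [[d, -b], [-b, a]] = [[0.8364, -0.4579],
 [-0.4579, 0.3178]].

Step 4 — quadratic form (x̄ - mu_0)^T · S^{-1} · (x̄ - mu_0):
  S^{-1} · (x̄ - mu_0) = (-2.2056, 1.2243),
  (x̄ - mu_0)^T · [...] = (-2.5)·(-2.2056) + (0.25)·(1.2243) = 5.8201.

Step 5 — scale by n: T² = 4 · 5.8201 = 23.2804.

T² ≈ 23.2804


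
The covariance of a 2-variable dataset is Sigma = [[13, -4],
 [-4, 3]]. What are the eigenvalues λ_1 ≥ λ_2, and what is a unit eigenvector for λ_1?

Step 1 — characteristic polynomial of 2×2 Sigma:
  det(Sigma - λI) = λ² - trace · λ + det = 0.
  trace = 13 + 3 = 16, det = 13·3 - (-4)² = 23.
Step 2 — discriminant:
  Δ = trace² - 4·det = 256 - 92 = 164.
Step 3 — eigenvalues:
  λ = (trace ± √Δ)/2 = (16 ± 12.8062)/2,
  λ_1 = 14.4031,  λ_2 = 1.5969.

Step 4 — unit eigenvector for λ_1: solve (Sigma - λ_1 I)v = 0. First row:
  (13 - 14.4031)·v_x + (-4)·v_y = 0, i.e. (-1.4031)·v_x + (-4)·v_y = 0,
  so v ∝ (b, λ_1 - a) = (-4, 1.4031); multiply by -1 so the first entry is positive: u = (4, -1.4031).
  ||u|| = √((4)² + (-1.4031)²) = √(17.9688) ≈ 4.239,
  v_1 = u/||u|| ≈ (0.9436, -0.331) (||v_1|| = 1).

λ_1 = 14.4031,  λ_2 = 1.5969;  v_1 ≈ (0.9436, -0.331)


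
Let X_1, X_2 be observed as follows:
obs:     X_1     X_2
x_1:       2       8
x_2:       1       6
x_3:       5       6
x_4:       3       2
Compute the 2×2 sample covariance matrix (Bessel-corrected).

Step 1 — column means:
  mean(X_1) = (2 + 1 + 5 + 3) / 4 = 11/4 = 2.75
  mean(X_2) = (8 + 6 + 6 + 2) / 4 = 22/4 = 5.5

Step 2 — sample covariance S[i,j] = (1/(n-1)) · Σ_k (x_{k,i} - mean_i) · (x_{k,j} - mean_j), with n-1 = 3.
  S[X_1,X_1] = ((-0.75)·(-0.75) + (-1.75)·(-1.75) + (2.25)·(2.25) + (0.25)·(0.25)) / 3 = 8.75/3 = 2.9167
  S[X_1,X_2] = ((-0.75)·(2.5) + (-1.75)·(0.5) + (2.25)·(0.5) + (0.25)·(-3.5)) / 3 = -2.5/3 = -0.8333
  S[X_2,X_2] = ((2.5)·(2.5) + (0.5)·(0.5) + (0.5)·(0.5) + (-3.5)·(-3.5)) / 3 = 19/3 = 6.3333

S is symmetric (S[j,i] = S[i,j]). Assembling:

S = [[2.9167, -0.8333],
 [-0.8333, 6.3333]]


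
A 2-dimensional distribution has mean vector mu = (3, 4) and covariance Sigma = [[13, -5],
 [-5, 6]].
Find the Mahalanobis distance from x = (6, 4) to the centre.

Step 1 — centre the observation: (x - mu) = (3, 0).

Step 2 — invert Sigma. det(Sigma) = 13·6 - (-5)² = 53.
  Sigma^{-1} = (1/det) · [[d, -b], [-b, a]] = [[0.1132, 0.0943],
 [0.0943, 0.2453]].

Step 3 — form the quadratic (x - mu)^T · Sigma^{-1} · (x - mu):
  Sigma^{-1} · (x - mu) = (0.3396, 0.283).
  (x - mu)^T · [Sigma^{-1} · (x - mu)] = (3)·(0.3396) + (0)·(0.283) = 1.0189.

Step 4 — take square root: d = √(1.0189) ≈ 1.0094.

d(x, mu) = √(1.0189) ≈ 1.0094


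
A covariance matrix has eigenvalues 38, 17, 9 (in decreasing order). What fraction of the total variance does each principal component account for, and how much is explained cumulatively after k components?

Step 1 — total variance = trace(Sigma) = Σ λ_i = 38 + 17 + 9 = 64.

Step 2 — fraction explained by component i = λ_i / Σ λ:
  PC1: 38/64 = 0.5938
  PC2: 17/64 = 0.2656
  PC3: 9/64 = 0.1406

Step 3 — cumulative fraction after k components = (λ_1 + ... + λ_k) / Σ λ:
  k = 1: 38/64 = 0.5938
  k = 2: (38 + 17)/64 = 55/64 = 0.8594
  k = 3: (38 + 17 + 9)/64 = 64/64 = 1

Summary (fraction, with percent):

explained: PC1 0.5938 (59.38%), PC2 0.2656 (26.56%), PC3 0.1406 (14.06%);  cumulative: 0.5938, 0.8594, 1


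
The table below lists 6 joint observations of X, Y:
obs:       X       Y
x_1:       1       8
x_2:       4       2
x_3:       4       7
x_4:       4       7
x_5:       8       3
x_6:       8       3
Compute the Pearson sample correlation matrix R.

Step 1 — column means:
  mean(X) = (1 + 4 + 4 + 4 + 8 + 8) / 6 = 29/6 = 4.8333
  mean(Y) = (8 + 2 + 7 + 7 + 3 + 3) / 6 = 30/6 = 5

Step 2 — sample variances and covariances s[i,j] = (1/(n-1)) · Σ_k (x_{k,i} - mean_i) · (x_{k,j} - mean_j), with n-1 = 5:
  s[X,X] = ((-3.8333)·(-3.8333) + (-0.8333)·(-0.8333) + (-0.8333)·(-0.8333) + (-0.8333)·(-0.8333) + (3.1667)·(3.1667) + (3.1667)·(3.1667)) / 5 = 36.8333/5 = 7.3667
  s[X,Y] = ((-3.8333)·(3) + (-0.8333)·(-3) + (-0.8333)·(2) + (-0.8333)·(2) + (3.1667)·(-2) + (3.1667)·(-2)) / 5 = -25/5 = -5
  s[Y,Y] = ((3)·(3) + (-3)·(-3) + (2)·(2) + (2)·(2) + (-2)·(-2) + (-2)·(-2)) / 5 = 34/5 = 6.8
  Sample standard deviations s_i = √(s[i,i]):
  s(X) = √(7.3667) = 2.7142
  s(Y) = √(6.8) = 2.6077

Step 3 — r_{ij} = s_{ij} / (s_i · s_j):
  r[X,X] = 1 (diagonal).
  r[X,Y] = -5 / (2.7142 · 2.6077) = -5 / 7.0777 = -0.7064
  r[Y,Y] = 1 (diagonal).

R is symmetric with unit diagonal. Assembling:

R = [[1, -0.7064],
 [-0.7064, 1]]


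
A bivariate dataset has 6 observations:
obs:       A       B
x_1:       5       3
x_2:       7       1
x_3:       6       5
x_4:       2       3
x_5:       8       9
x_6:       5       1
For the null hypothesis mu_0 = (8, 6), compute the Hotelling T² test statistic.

Step 1 — sample mean vector:
  mean(A) = (5 + 7 + 6 + 2 + 8 + 5) / 6 = 33/6 = 5.5
  mean(B) = (3 + 1 + 5 + 3 + 9 + 1) / 6 = 22/6 = 3.6667
  x̄ = (5.5, 3.6667),  deviation x̄ - mu_0 = (5.5, 3.6667) - (8, 6) = (-2.5, -2.3333).

Step 2 — sample covariance matrix, S[i,j] = (1/(n-1)) · Σ_k (x_{k,i} - mean_i) · (x_{k,j} - mean_j), divisor n-1 = 5:
  S[A,A] = ((-0.5)·(-0.5) + (1.5)·(1.5) + (0.5)·(0.5) + (-3.5)·(-3.5) + (2.5)·(2.5) + (-0.5)·(-0.5)) / 5 = 21.5/5 = 4.3
  S[A,B] = ((-0.5)·(-0.6667) + (1.5)·(-2.6667) + (0.5)·(1.3333) + (-3.5)·(-0.6667) + (2.5)·(5.3333) + (-0.5)·(-2.6667)) / 5 = 14/5 = 2.8
  S[B,B] = ((-0.6667)·(-0.6667) + (-2.6667)·(-2.6667) + (1.3333)·(1.3333) + (-0.6667)·(-0.6667) + (5.3333)·(5.3333) + (-2.6667)·(-2.6667)) / 5 = 45.3333/5 = 9.0667
  S = [[4.3, 2.8],
 [2.8, 9.0667]].

Step 3 — invert S. det(S) = 4.3·9.0667 - (2.8)² = 31.1467.
  S^{-1} = (1/det) · [[d, -b], [-b, a]] = [[0.2911, -0.0899],
 [-0.0899, 0.1381]].

Step 4 — quadratic form (x̄ - mu_0)^T · S^{-1} · (x̄ - mu_0):
  S^{-1} · (x̄ - mu_0) = (-0.518, -0.0974),
  (x̄ - mu_0)^T · [...] = (-2.5)·(-0.518) + (-2.3333)·(-0.0974) = 1.5222.

Step 5 — scale by n: T² = 6 · 1.5222 = 9.1331.

T² ≈ 9.1331


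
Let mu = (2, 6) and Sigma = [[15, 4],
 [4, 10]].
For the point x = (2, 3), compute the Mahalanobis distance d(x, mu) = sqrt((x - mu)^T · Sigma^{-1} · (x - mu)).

Step 1 — centre the observation: (x - mu) = (0, -3).

Step 2 — invert Sigma. det(Sigma) = 15·10 - (4)² = 134.
  Sigma^{-1} = (1/det) · [[d, -b], [-b, a]] = [[0.0746, -0.0299],
 [-0.0299, 0.1119]].

Step 3 — form the quadratic (x - mu)^T · Sigma^{-1} · (x - mu):
  Sigma^{-1} · (x - mu) = (0.0896, -0.3358).
  (x - mu)^T · [Sigma^{-1} · (x - mu)] = (0)·(0.0896) + (-3)·(-0.3358) = 1.0075.

Step 4 — take square root: d = √(1.0075) ≈ 1.0037.

d(x, mu) = √(1.0075) ≈ 1.0037


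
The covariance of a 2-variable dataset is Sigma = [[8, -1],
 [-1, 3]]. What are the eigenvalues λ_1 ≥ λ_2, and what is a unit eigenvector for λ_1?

Step 1 — characteristic polynomial of 2×2 Sigma:
  det(Sigma - λI) = λ² - trace · λ + det = 0.
  trace = 8 + 3 = 11, det = 8·3 - (-1)² = 23.
Step 2 — discriminant:
  Δ = trace² - 4·det = 121 - 92 = 29.
Step 3 — eigenvalues:
  λ = (trace ± √Δ)/2 = (11 ± 5.3852)/2,
  λ_1 = 8.1926,  λ_2 = 2.8074.

Step 4 — unit eigenvector for λ_1: solve (Sigma - λ_1 I)v = 0. First row:
  (8 - 8.1926)·v_x + (-1)·v_y = 0, i.e. (-0.1926)·v_x + (-1)·v_y = 0,
  so v ∝ (b, λ_1 - a) = (-1, 0.1926); multiply by -1 so the first entry is positive: u = (1, -0.1926).
  ||u|| = √((1)² + (-0.1926)²) = √(1.0371) ≈ 1.0184,
  v_1 = u/||u|| ≈ (0.982, -0.1891) (||v_1|| = 1).

λ_1 = 8.1926,  λ_2 = 2.8074;  v_1 ≈ (0.982, -0.1891)


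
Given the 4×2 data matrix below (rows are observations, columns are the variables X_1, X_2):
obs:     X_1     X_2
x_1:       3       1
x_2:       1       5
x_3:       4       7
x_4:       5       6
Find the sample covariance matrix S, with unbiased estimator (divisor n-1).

Step 1 — column means:
  mean(X_1) = (3 + 1 + 4 + 5) / 4 = 13/4 = 3.25
  mean(X_2) = (1 + 5 + 7 + 6) / 4 = 19/4 = 4.75

Step 2 — sample covariance S[i,j] = (1/(n-1)) · Σ_k (x_{k,i} - mean_i) · (x_{k,j} - mean_j), with n-1 = 3.
  S[X_1,X_1] = ((-0.25)·(-0.25) + (-2.25)·(-2.25) + (0.75)·(0.75) + (1.75)·(1.75)) / 3 = 8.75/3 = 2.9167
  S[X_1,X_2] = ((-0.25)·(-3.75) + (-2.25)·(0.25) + (0.75)·(2.25) + (1.75)·(1.25)) / 3 = 4.25/3 = 1.4167
  S[X_2,X_2] = ((-3.75)·(-3.75) + (0.25)·(0.25) + (2.25)·(2.25) + (1.25)·(1.25)) / 3 = 20.75/3 = 6.9167

S is symmetric (S[j,i] = S[i,j]). Assembling:

S = [[2.9167, 1.4167],
 [1.4167, 6.9167]]


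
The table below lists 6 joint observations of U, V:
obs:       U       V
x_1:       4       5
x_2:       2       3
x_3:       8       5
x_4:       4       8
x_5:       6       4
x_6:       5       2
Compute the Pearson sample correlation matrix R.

Step 1 — column means:
  mean(U) = (4 + 2 + 8 + 4 + 6 + 5) / 6 = 29/6 = 4.8333
  mean(V) = (5 + 3 + 5 + 8 + 4 + 2) / 6 = 27/6 = 4.5

Step 2 — sample variances and covariances s[i,j] = (1/(n-1)) · Σ_k (x_{k,i} - mean_i) · (x_{k,j} - mean_j), with n-1 = 5:
  s[U,U] = ((-0.8333)·(-0.8333) + (-2.8333)·(-2.8333) + (3.1667)·(3.1667) + (-0.8333)·(-0.8333) + (1.1667)·(1.1667) + (0.1667)·(0.1667)) / 5 = 20.8333/5 = 4.1667
  s[U,V] = ((-0.8333)·(0.5) + (-2.8333)·(-1.5) + (3.1667)·(0.5) + (-0.8333)·(3.5) + (1.1667)·(-0.5) + (0.1667)·(-2.5)) / 5 = 1.5/5 = 0.3
  s[V,V] = ((0.5)·(0.5) + (-1.5)·(-1.5) + (0.5)·(0.5) + (3.5)·(3.5) + (-0.5)·(-0.5) + (-2.5)·(-2.5)) / 5 = 21.5/5 = 4.3
  Sample standard deviations s_i = √(s[i,i]):
  s(U) = √(4.1667) = 2.0412
  s(V) = √(4.3) = 2.0736

Step 3 — r_{ij} = s_{ij} / (s_i · s_j):
  r[U,U] = 1 (diagonal).
  r[U,V] = 0.3 / (2.0412 · 2.0736) = 0.3 / 4.2328 = 0.0709
  r[V,V] = 1 (diagonal).

R is symmetric with unit diagonal. Assembling:

R = [[1, 0.0709],
 [0.0709, 1]]


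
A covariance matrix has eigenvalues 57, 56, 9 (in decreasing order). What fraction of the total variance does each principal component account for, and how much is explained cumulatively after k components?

Step 1 — total variance = trace(Sigma) = Σ λ_i = 57 + 56 + 9 = 122.

Step 2 — fraction explained by component i = λ_i / Σ λ:
  PC1: 57/122 = 0.4672
  PC2: 56/122 = 0.459
  PC3: 9/122 = 0.0738

Step 3 — cumulative fraction after k components = (λ_1 + ... + λ_k) / Σ λ:
  k = 1: 57/122 = 0.4672
  k = 2: (57 + 56)/122 = 113/122 = 0.9262
  k = 3: (57 + 56 + 9)/122 = 122/122 = 1

Summary (fraction, with percent):

explained: PC1 0.4672 (46.72%), PC2 0.459 (45.9%), PC3 0.0738 (7.38%);  cumulative: 0.4672, 0.9262, 1


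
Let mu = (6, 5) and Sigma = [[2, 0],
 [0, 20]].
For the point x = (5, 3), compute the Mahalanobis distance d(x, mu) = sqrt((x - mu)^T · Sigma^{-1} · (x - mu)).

Step 1 — centre the observation: (x - mu) = (-1, -2).

Step 2 — invert Sigma. det(Sigma) = 2·20 - (0)² = 40.
  Sigma^{-1} = (1/det) · [[d, -b], [-b, a]] = [[0.5, 0],
 [0, 0.05]].

Step 3 — form the quadratic (x - mu)^T · Sigma^{-1} · (x - mu):
  Sigma^{-1} · (x - mu) = (-0.5, -0.1).
  (x - mu)^T · [Sigma^{-1} · (x - mu)] = (-1)·(-0.5) + (-2)·(-0.1) = 0.7.

Step 4 — take square root: d = √(0.7) ≈ 0.8367.

d(x, mu) = √(0.7) ≈ 0.8367


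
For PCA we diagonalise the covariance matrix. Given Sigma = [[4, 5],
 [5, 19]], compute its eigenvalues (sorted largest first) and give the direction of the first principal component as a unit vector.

Step 1 — characteristic polynomial of 2×2 Sigma:
  det(Sigma - λI) = λ² - trace · λ + det = 0.
  trace = 4 + 19 = 23, det = 4·19 - (5)² = 51.
Step 2 — discriminant:
  Δ = trace² - 4·det = 529 - 204 = 325.
Step 3 — eigenvalues:
  λ = (trace ± √Δ)/2 = (23 ± 18.0278)/2,
  λ_1 = 20.5139,  λ_2 = 2.4861.

Step 4 — unit eigenvector for λ_1: solve (Sigma - λ_1 I)v = 0. First row:
  (4 - 20.5139)·v_x + (5)·v_y = 0, i.e. (-16.5139)·v_x + (5)·v_y = 0,
  so v ∝ (b, λ_1 - a) = (5, 16.5139) = u.
  ||u|| = √((5)² + (16.5139)²) = √(297.7082) ≈ 17.2542,
  v_1 = u/||u|| ≈ (0.2898, 0.9571) (||v_1|| = 1).

λ_1 = 20.5139,  λ_2 = 2.4861;  v_1 ≈ (0.2898, 0.9571)


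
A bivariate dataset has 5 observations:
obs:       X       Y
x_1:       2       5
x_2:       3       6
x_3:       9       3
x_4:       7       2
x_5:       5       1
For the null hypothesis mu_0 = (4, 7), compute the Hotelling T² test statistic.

Step 1 — sample mean vector:
  mean(X) = (2 + 3 + 9 + 7 + 5) / 5 = 26/5 = 5.2
  mean(Y) = (5 + 6 + 3 + 2 + 1) / 5 = 17/5 = 3.4
  x̄ = (5.2, 3.4),  deviation x̄ - mu_0 = (5.2, 3.4) - (4, 7) = (1.2, -3.6).

Step 2 — sample covariance matrix, S[i,j] = (1/(n-1)) · Σ_k (x_{k,i} - mean_i) · (x_{k,j} - mean_j), divisor n-1 = 4:
  S[X,X] = ((-3.2)·(-3.2) + (-2.2)·(-2.2) + (3.8)·(3.8) + (1.8)·(1.8) + (-0.2)·(-0.2)) / 4 = 32.8/4 = 8.2
  S[X,Y] = ((-3.2)·(1.6) + (-2.2)·(2.6) + (3.8)·(-0.4) + (1.8)·(-1.4) + (-0.2)·(-2.4)) / 4 = -14.4/4 = -3.6
  S[Y,Y] = ((1.6)·(1.6) + (2.6)·(2.6) + (-0.4)·(-0.4) + (-1.4)·(-1.4) + (-2.4)·(-2.4)) / 4 = 17.2/4 = 4.3
  S = [[8.2, -3.6],
 [-3.6, 4.3]].

Step 3 — invert S. det(S) = 8.2·4.3 - (-3.6)² = 22.3.
  S^{-1} = (1/det) · [[d, -b], [-b, a]] = [[0.1928, 0.1614],
 [0.1614, 0.3677]].

Step 4 — quadratic form (x̄ - mu_0)^T · S^{-1} · (x̄ - mu_0):
  S^{-1} · (x̄ - mu_0) = (-0.3498, -1.13),
  (x̄ - mu_0)^T · [...] = (1.2)·(-0.3498) + (-3.6)·(-1.13) = 3.6484.

Step 5 — scale by n: T² = 5 · 3.6484 = 18.2422.

T² ≈ 18.2422


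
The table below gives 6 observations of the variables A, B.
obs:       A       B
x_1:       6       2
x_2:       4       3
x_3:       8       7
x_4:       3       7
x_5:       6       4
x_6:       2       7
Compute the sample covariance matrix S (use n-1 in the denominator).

Step 1 — column means:
  mean(A) = (6 + 4 + 8 + 3 + 6 + 2) / 6 = 29/6 = 4.8333
  mean(B) = (2 + 3 + 7 + 7 + 4 + 7) / 6 = 30/6 = 5

Step 2 — sample covariance S[i,j] = (1/(n-1)) · Σ_k (x_{k,i} - mean_i) · (x_{k,j} - mean_j), with n-1 = 5.
  S[A,A] = ((1.1667)·(1.1667) + (-0.8333)·(-0.8333) + (3.1667)·(3.1667) + (-1.8333)·(-1.8333) + (1.1667)·(1.1667) + (-2.8333)·(-2.8333)) / 5 = 24.8333/5 = 4.9667
  S[A,B] = ((1.1667)·(-3) + (-0.8333)·(-2) + (3.1667)·(2) + (-1.8333)·(2) + (1.1667)·(-1) + (-2.8333)·(2)) / 5 = -6/5 = -1.2
  S[B,B] = ((-3)·(-3) + (-2)·(-2) + (2)·(2) + (2)·(2) + (-1)·(-1) + (2)·(2)) / 5 = 26/5 = 5.2

S is symmetric (S[j,i] = S[i,j]). Assembling:

S = [[4.9667, -1.2],
 [-1.2, 5.2]]


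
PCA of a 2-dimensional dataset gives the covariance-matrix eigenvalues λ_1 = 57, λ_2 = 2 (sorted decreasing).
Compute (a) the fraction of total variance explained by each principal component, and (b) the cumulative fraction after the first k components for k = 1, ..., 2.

Step 1 — total variance = trace(Sigma) = Σ λ_i = 57 + 2 = 59.

Step 2 — fraction explained by component i = λ_i / Σ λ:
  PC1: 57/59 = 0.9661
  PC2: 2/59 = 0.0339

Step 3 — cumulative fraction after k components = (λ_1 + ... + λ_k) / Σ λ:
  k = 1: 57/59 = 0.9661
  k = 2: (57 + 2)/59 = 59/59 = 1

Summary (fraction, with percent):

explained: PC1 0.9661 (96.61%), PC2 0.0339 (3.39%);  cumulative: 0.9661, 1


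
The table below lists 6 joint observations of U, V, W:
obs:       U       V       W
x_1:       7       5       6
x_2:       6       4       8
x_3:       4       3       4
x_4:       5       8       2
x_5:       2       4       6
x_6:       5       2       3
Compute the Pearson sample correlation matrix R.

Step 1 — column means:
  mean(U) = (7 + 6 + 4 + 5 + 2 + 5) / 6 = 29/6 = 4.8333
  mean(V) = (5 + 4 + 3 + 8 + 4 + 2) / 6 = 26/6 = 4.3333
  mean(W) = (6 + 8 + 4 + 2 + 6 + 3) / 6 = 29/6 = 4.8333

Step 2 — sample variances and covariances s[i,j] = (1/(n-1)) · Σ_k (x_{k,i} - mean_i) · (x_{k,j} - mean_j), with n-1 = 5:
  s[U,U] = ((2.1667)·(2.1667) + (1.1667)·(1.1667) + (-0.8333)·(-0.8333) + (0.1667)·(0.1667) + (-2.8333)·(-2.8333) + (0.1667)·(0.1667)) / 5 = 14.8333/5 = 2.9667
  s[U,V] = ((2.1667)·(0.6667) + (1.1667)·(-0.3333) + (-0.8333)·(-1.3333) + (0.1667)·(3.6667) + (-2.8333)·(-0.3333) + (0.1667)·(-2.3333)) / 5 = 3.3333/5 = 0.6667
  s[U,W] = ((2.1667)·(1.1667) + (1.1667)·(3.1667) + (-0.8333)·(-0.8333) + (0.1667)·(-2.8333) + (-2.8333)·(1.1667) + (0.1667)·(-1.8333)) / 5 = 2.8333/5 = 0.5667
  s[V,V] = ((0.6667)·(0.6667) + (-0.3333)·(-0.3333) + (-1.3333)·(-1.3333) + (3.6667)·(3.6667) + (-0.3333)·(-0.3333) + (-2.3333)·(-2.3333)) / 5 = 21.3333/5 = 4.2667
  s[V,W] = ((0.6667)·(1.1667) + (-0.3333)·(3.1667) + (-1.3333)·(-0.8333) + (3.6667)·(-2.8333) + (-0.3333)·(1.1667) + (-2.3333)·(-1.8333)) / 5 = -5.6667/5 = -1.1333
  s[W,W] = ((1.1667)·(1.1667) + (3.1667)·(3.1667) + (-0.8333)·(-0.8333) + (-2.8333)·(-2.8333) + (1.1667)·(1.1667) + (-1.8333)·(-1.8333)) / 5 = 24.8333/5 = 4.9667
  Sample standard deviations s_i = √(s[i,i]):
  s(U) = √(2.9667) = 1.7224
  s(V) = √(4.2667) = 2.0656
  s(W) = √(4.9667) = 2.2286

Step 3 — r_{ij} = s_{ij} / (s_i · s_j):
  r[U,U] = 1 (diagonal).
  r[U,V] = 0.6667 / (1.7224 · 2.0656) = 0.6667 / 3.5578 = 0.1874
  r[U,W] = 0.5667 / (1.7224 · 2.2286) = 0.5667 / 3.8385 = 0.1476
  r[V,V] = 1 (diagonal).
  r[V,W] = -1.1333 / (2.0656 · 2.2286) = -1.1333 / 4.6034 = -0.2462
  r[W,W] = 1 (diagonal).

R is symmetric with unit diagonal. Assembling:

R = [[1, 0.1874, 0.1476],
 [0.1874, 1, -0.2462],
 [0.1476, -0.2462, 1]]


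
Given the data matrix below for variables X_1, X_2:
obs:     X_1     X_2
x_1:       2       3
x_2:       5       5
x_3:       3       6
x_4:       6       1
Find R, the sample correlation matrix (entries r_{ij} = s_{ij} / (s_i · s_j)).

Step 1 — column means:
  mean(X_1) = (2 + 5 + 3 + 6) / 4 = 16/4 = 4
  mean(X_2) = (3 + 5 + 6 + 1) / 4 = 15/4 = 3.75

Step 2 — sample variances and covariances s[i,j] = (1/(n-1)) · Σ_k (x_{k,i} - mean_i) · (x_{k,j} - mean_j), with n-1 = 3:
  s[X_1,X_1] = ((-2)·(-2) + (1)·(1) + (-1)·(-1) + (2)·(2)) / 3 = 10/3 = 3.3333
  s[X_1,X_2] = ((-2)·(-0.75) + (1)·(1.25) + (-1)·(2.25) + (2)·(-2.75)) / 3 = -5/3 = -1.6667
  s[X_2,X_2] = ((-0.75)·(-0.75) + (1.25)·(1.25) + (2.25)·(2.25) + (-2.75)·(-2.75)) / 3 = 14.75/3 = 4.9167
  Sample standard deviations s_i = √(s[i,i]):
  s(X_1) = √(3.3333) = 1.8257
  s(X_2) = √(4.9167) = 2.2174

Step 3 — r_{ij} = s_{ij} / (s_i · s_j):
  r[X_1,X_1] = 1 (diagonal).
  r[X_1,X_2] = -1.6667 / (1.8257 · 2.2174) = -1.6667 / 4.0483 = -0.4117
  r[X_2,X_2] = 1 (diagonal).

R is symmetric with unit diagonal. Assembling:

R = [[1, -0.4117],
 [-0.4117, 1]]


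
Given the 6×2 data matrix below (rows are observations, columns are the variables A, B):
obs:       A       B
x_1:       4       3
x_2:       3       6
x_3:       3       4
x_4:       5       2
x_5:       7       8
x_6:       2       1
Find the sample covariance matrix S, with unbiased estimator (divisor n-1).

Step 1 — column means:
  mean(A) = (4 + 3 + 3 + 5 + 7 + 2) / 6 = 24/6 = 4
  mean(B) = (3 + 6 + 4 + 2 + 8 + 1) / 6 = 24/6 = 4

Step 2 — sample covariance S[i,j] = (1/(n-1)) · Σ_k (x_{k,i} - mean_i) · (x_{k,j} - mean_j), with n-1 = 5.
  S[A,A] = ((0)·(0) + (-1)·(-1) + (-1)·(-1) + (1)·(1) + (3)·(3) + (-2)·(-2)) / 5 = 16/5 = 3.2
  S[A,B] = ((0)·(-1) + (-1)·(2) + (-1)·(0) + (1)·(-2) + (3)·(4) + (-2)·(-3)) / 5 = 14/5 = 2.8
  S[B,B] = ((-1)·(-1) + (2)·(2) + (0)·(0) + (-2)·(-2) + (4)·(4) + (-3)·(-3)) / 5 = 34/5 = 6.8

S is symmetric (S[j,i] = S[i,j]). Assembling:

S = [[3.2, 2.8],
 [2.8, 6.8]]


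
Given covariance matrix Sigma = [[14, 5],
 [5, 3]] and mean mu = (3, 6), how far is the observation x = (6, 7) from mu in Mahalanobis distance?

Step 1 — centre the observation: (x - mu) = (3, 1).

Step 2 — invert Sigma. det(Sigma) = 14·3 - (5)² = 17.
  Sigma^{-1} = (1/det) · [[d, -b], [-b, a]] = [[0.1765, -0.2941],
 [-0.2941, 0.8235]].

Step 3 — form the quadratic (x - mu)^T · Sigma^{-1} · (x - mu):
  Sigma^{-1} · (x - mu) = (0.2353, -0.0588).
  (x - mu)^T · [Sigma^{-1} · (x - mu)] = (3)·(0.2353) + (1)·(-0.0588) = 0.6471.

Step 4 — take square root: d = √(0.6471) ≈ 0.8044.

d(x, mu) = √(0.6471) ≈ 0.8044


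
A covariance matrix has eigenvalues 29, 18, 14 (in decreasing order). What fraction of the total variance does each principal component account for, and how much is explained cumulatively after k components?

Step 1 — total variance = trace(Sigma) = Σ λ_i = 29 + 18 + 14 = 61.

Step 2 — fraction explained by component i = λ_i / Σ λ:
  PC1: 29/61 = 0.4754
  PC2: 18/61 = 0.2951
  PC3: 14/61 = 0.2295

Step 3 — cumulative fraction after k components = (λ_1 + ... + λ_k) / Σ λ:
  k = 1: 29/61 = 0.4754
  k = 2: (29 + 18)/61 = 47/61 = 0.7705
  k = 3: (29 + 18 + 14)/61 = 61/61 = 1

Summary (fraction, with percent):

explained: PC1 0.4754 (47.54%), PC2 0.2951 (29.51%), PC3 0.2295 (22.95%);  cumulative: 0.4754, 0.7705, 1


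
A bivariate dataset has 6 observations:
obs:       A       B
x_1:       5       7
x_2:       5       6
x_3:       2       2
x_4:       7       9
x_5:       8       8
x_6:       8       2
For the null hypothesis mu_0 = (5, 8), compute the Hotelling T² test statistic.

Step 1 — sample mean vector:
  mean(A) = (5 + 5 + 2 + 7 + 8 + 8) / 6 = 35/6 = 5.8333
  mean(B) = (7 + 6 + 2 + 9 + 8 + 2) / 6 = 34/6 = 5.6667
  x̄ = (5.8333, 5.6667),  deviation x̄ - mu_0 = (5.8333, 5.6667) - (5, 8) = (0.8333, -2.3333).

Step 2 — sample covariance matrix, S[i,j] = (1/(n-1)) · Σ_k (x_{k,i} - mean_i) · (x_{k,j} - mean_j), divisor n-1 = 5:
  S[A,A] = ((-0.8333)·(-0.8333) + (-0.8333)·(-0.8333) + (-3.8333)·(-3.8333) + (1.1667)·(1.1667) + (2.1667)·(2.1667) + (2.1667)·(2.1667)) / 5 = 26.8333/5 = 5.3667
  S[A,B] = ((-0.8333)·(1.3333) + (-0.8333)·(0.3333) + (-3.8333)·(-3.6667) + (1.1667)·(3.3333) + (2.1667)·(2.3333) + (2.1667)·(-3.6667)) / 5 = 13.6667/5 = 2.7333
  S[B,B] = ((1.3333)·(1.3333) + (0.3333)·(0.3333) + (-3.6667)·(-3.6667) + (3.3333)·(3.3333) + (2.3333)·(2.3333) + (-3.6667)·(-3.6667)) / 5 = 45.3333/5 = 9.0667
  S = [[5.3667, 2.7333],
 [2.7333, 9.0667]].

Step 3 — invert S. det(S) = 5.3667·9.0667 - (2.7333)² = 41.1867.
  S^{-1} = (1/det) · [[d, -b], [-b, a]] = [[0.2201, -0.0664],
 [-0.0664, 0.1303]].

Step 4 — quadratic form (x̄ - mu_0)^T · S^{-1} · (x̄ - mu_0):
  S^{-1} · (x̄ - mu_0) = (0.3383, -0.3593),
  (x̄ - mu_0)^T · [...] = (0.8333)·(0.3383) + (-2.3333)·(-0.3593) = 1.1204.

Step 5 — scale by n: T² = 6 · 1.1204 = 6.7222.

T² ≈ 6.7222


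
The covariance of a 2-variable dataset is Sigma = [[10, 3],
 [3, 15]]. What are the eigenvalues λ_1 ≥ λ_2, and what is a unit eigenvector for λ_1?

Step 1 — characteristic polynomial of 2×2 Sigma:
  det(Sigma - λI) = λ² - trace · λ + det = 0.
  trace = 10 + 15 = 25, det = 10·15 - (3)² = 141.
Step 2 — discriminant:
  Δ = trace² - 4·det = 625 - 564 = 61.
Step 3 — eigenvalues:
  λ = (trace ± √Δ)/2 = (25 ± 7.8102)/2,
  λ_1 = 16.4051,  λ_2 = 8.5949.

Step 4 — unit eigenvector for λ_1: solve (Sigma - λ_1 I)v = 0. First row:
  (10 - 16.4051)·v_x + (3)·v_y = 0, i.e. (-6.4051)·v_x + (3)·v_y = 0,
  so v ∝ (b, λ_1 - a) = (3, 6.4051) = u.
  ||u|| = √((3)² + (6.4051)²) = √(50.0256) ≈ 7.0729,
  v_1 = u/||u|| ≈ (0.4242, 0.9056) (||v_1|| = 1).

λ_1 = 16.4051,  λ_2 = 8.5949;  v_1 ≈ (0.4242, 0.9056)


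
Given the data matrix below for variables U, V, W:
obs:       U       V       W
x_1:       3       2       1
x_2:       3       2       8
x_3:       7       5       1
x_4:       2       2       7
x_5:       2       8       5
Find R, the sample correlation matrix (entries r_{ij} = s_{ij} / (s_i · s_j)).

Step 1 — column means:
  mean(U) = (3 + 3 + 7 + 2 + 2) / 5 = 17/5 = 3.4
  mean(V) = (2 + 2 + 5 + 2 + 8) / 5 = 19/5 = 3.8
  mean(W) = (1 + 8 + 1 + 7 + 5) / 5 = 22/5 = 4.4

Step 2 — sample variances and covariances s[i,j] = (1/(n-1)) · Σ_k (x_{k,i} - mean_i) · (x_{k,j} - mean_j), with n-1 = 4:
  s[U,U] = ((-0.4)·(-0.4) + (-0.4)·(-0.4) + (3.6)·(3.6) + (-1.4)·(-1.4) + (-1.4)·(-1.4)) / 4 = 17.2/4 = 4.3
  s[U,V] = ((-0.4)·(-1.8) + (-0.4)·(-1.8) + (3.6)·(1.2) + (-1.4)·(-1.8) + (-1.4)·(4.2)) / 4 = 2.4/4 = 0.6
  s[U,W] = ((-0.4)·(-3.4) + (-0.4)·(3.6) + (3.6)·(-3.4) + (-1.4)·(2.6) + (-1.4)·(0.6)) / 4 = -16.8/4 = -4.2
  s[V,V] = ((-1.8)·(-1.8) + (-1.8)·(-1.8) + (1.2)·(1.2) + (-1.8)·(-1.8) + (4.2)·(4.2)) / 4 = 28.8/4 = 7.2
  s[V,W] = ((-1.8)·(-3.4) + (-1.8)·(3.6) + (1.2)·(-3.4) + (-1.8)·(2.6) + (4.2)·(0.6)) / 4 = -6.6/4 = -1.65
  s[W,W] = ((-3.4)·(-3.4) + (3.6)·(3.6) + (-3.4)·(-3.4) + (2.6)·(2.6) + (0.6)·(0.6)) / 4 = 43.2/4 = 10.8
  Sample standard deviations s_i = √(s[i,i]):
  s(U) = √(4.3) = 2.0736
  s(V) = √(7.2) = 2.6833
  s(W) = √(10.8) = 3.2863

Step 3 — r_{ij} = s_{ij} / (s_i · s_j):
  r[U,U] = 1 (diagonal).
  r[U,V] = 0.6 / (2.0736 · 2.6833) = 0.6 / 5.5642 = 0.1078
  r[U,W] = -4.2 / (2.0736 · 3.2863) = -4.2 / 6.8147 = -0.6163
  r[V,V] = 1 (diagonal).
  r[V,W] = -1.65 / (2.6833 · 3.2863) = -1.65 / 8.8182 = -0.1871
  r[W,W] = 1 (diagonal).

R is symmetric with unit diagonal. Assembling:

R = [[1, 0.1078, -0.6163],
 [0.1078, 1, -0.1871],
 [-0.6163, -0.1871, 1]]


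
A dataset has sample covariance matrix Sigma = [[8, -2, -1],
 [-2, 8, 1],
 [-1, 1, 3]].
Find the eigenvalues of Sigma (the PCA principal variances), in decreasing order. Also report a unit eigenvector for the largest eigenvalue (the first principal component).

Step 1 — characteristic polynomial p(λ) = det(λI - Sigma) = λ³ - tr·λ² + c_1·λ - det, where tr = trace, c_1 = sum of the principal 2×2 minors, det = det(Sigma):
  tr = 8 + 8 + 3 = 19,
  c_1 = (8·8 - (-2)²) + (8·3 - (-1)²) + (8·3 - (1)²) = 60 + 23 + 23 = 106,
  det = 8·(8·3 - (1)²) - (-2)·((-2)·3 - (1)·(-1)) + (-1)·((-2)·(1) - 8·(-1)) = 8·(23) - (-2)·(-5) + (-1)·(6) = 168.
  So p(λ) = λ³ - 19λ² + 106λ - 168.
Step 2 — look for an integer root (rational root theorem: any rational root is an integer divisor of 168). Testing λ = 6:
  p(6) = 216 - 684 + 636 - 168 = 0  ✓
  Dividing out (λ - 6): p(λ) = (λ - 6)(λ² - 13λ + 28).
Step 3 — remaining eigenvalues from the quadratic λ² - 13λ + 28 = 0:
  Δ = 13² - 4·28 = 169 - 112 = 57,  λ = (13 ± √57)/2 = (13 ± 7.5498)/2 ≈ 10.2749 or 2.7251.
  Sorted: λ_1 = 10.2749,  λ_2 = 6,  λ_3 = 2.7251  (check: sum = 19 = tr ✓).

Step 4 — unit eigenvector for λ_1 ≈ 10.2749: v spans the null space of (Sigma - λ_1 I), whose rows are
  r_1 = (-2.2749, -2, -1),  r_2 = (-2, -2.2749, 1),  r_3 = (-1, 1, -7.2749).
  v is orthogonal to every row, so take v ∝ r_1 × r_2 = ((-2)·(1) - (-1)·(-2.2749), (-1)·(-2) - (-2.2749)·(1), (-2.2749)·(-2.2749) - (-2)·(-2)) ≈ (-4.2749, 4.2749, 1.1752).
  Rescale (multiply by -1 so the first nonzero entry is positive): u = (4.2749, -4.2749, -1.1752).
  ||u|| = √((4.2749)² + (-4.2749)² + (-1.1752)²) = √(37.931) ≈ 6.1588,  v_1 = u/||u|| ≈ (0.6941, -0.6941, -0.1908) (||v_1|| = 1).

λ_1 = 10.2749,  λ_2 = 6,  λ_3 = 2.7251;  v_1 ≈ (0.6941, -0.6941, -0.1908)


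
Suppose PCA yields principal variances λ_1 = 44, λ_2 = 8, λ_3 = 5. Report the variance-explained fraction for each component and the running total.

Step 1 — total variance = trace(Sigma) = Σ λ_i = 44 + 8 + 5 = 57.

Step 2 — fraction explained by component i = λ_i / Σ λ:
  PC1: 44/57 = 0.7719
  PC2: 8/57 = 0.1404
  PC3: 5/57 = 0.0877

Step 3 — cumulative fraction after k components = (λ_1 + ... + λ_k) / Σ λ:
  k = 1: 44/57 = 0.7719
  k = 2: (44 + 8)/57 = 52/57 = 0.9123
  k = 3: (44 + 8 + 5)/57 = 57/57 = 1

Summary (fraction, with percent):

explained: PC1 0.7719 (77.19%), PC2 0.1404 (14.04%), PC3 0.0877 (8.77%);  cumulative: 0.7719, 0.9123, 1


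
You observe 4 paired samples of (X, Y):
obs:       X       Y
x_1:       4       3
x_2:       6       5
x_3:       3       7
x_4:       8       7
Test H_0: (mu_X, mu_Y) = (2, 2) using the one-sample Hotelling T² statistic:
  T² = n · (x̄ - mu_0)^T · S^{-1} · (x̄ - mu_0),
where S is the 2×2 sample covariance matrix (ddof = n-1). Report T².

Step 1 — sample mean vector:
  mean(X) = (4 + 6 + 3 + 8) / 4 = 21/4 = 5.25
  mean(Y) = (3 + 5 + 7 + 7) / 4 = 22/4 = 5.5
  x̄ = (5.25, 5.5),  deviation x̄ - mu_0 = (5.25, 5.5) - (2, 2) = (3.25, 3.5).

Step 2 — sample covariance matrix, S[i,j] = (1/(n-1)) · Σ_k (x_{k,i} - mean_i) · (x_{k,j} - mean_j), divisor n-1 = 3:
  S[X,X] = ((-1.25)·(-1.25) + (0.75)·(0.75) + (-2.25)·(-2.25) + (2.75)·(2.75)) / 3 = 14.75/3 = 4.9167
  S[X,Y] = ((-1.25)·(-2.5) + (0.75)·(-0.5) + (-2.25)·(1.5) + (2.75)·(1.5)) / 3 = 3.5/3 = 1.1667
  S[Y,Y] = ((-2.5)·(-2.5) + (-0.5)·(-0.5) + (1.5)·(1.5) + (1.5)·(1.5)) / 3 = 11/3 = 3.6667
  S = [[4.9167, 1.1667],
 [1.1667, 3.6667]].

Step 3 — invert S. det(S) = 4.9167·3.6667 - (1.1667)² = 16.6667.
  S^{-1} = (1/det) · [[d, -b], [-b, a]] = [[0.22, -0.07],
 [-0.07, 0.295]].

Step 4 — quadratic form (x̄ - mu_0)^T · S^{-1} · (x̄ - mu_0):
  S^{-1} · (x̄ - mu_0) = (0.47, 0.805),
  (x̄ - mu_0)^T · [...] = (3.25)·(0.47) + (3.5)·(0.805) = 4.345.

Step 5 — scale by n: T² = 4 · 4.345 = 17.38.

T² ≈ 17.38


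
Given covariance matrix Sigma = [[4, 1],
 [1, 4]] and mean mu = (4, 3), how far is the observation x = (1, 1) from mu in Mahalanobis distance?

Step 1 — centre the observation: (x - mu) = (-3, -2).

Step 2 — invert Sigma. det(Sigma) = 4·4 - (1)² = 15.
  Sigma^{-1} = (1/det) · [[d, -b], [-b, a]] = [[0.2667, -0.0667],
 [-0.0667, 0.2667]].

Step 3 — form the quadratic (x - mu)^T · Sigma^{-1} · (x - mu):
  Sigma^{-1} · (x - mu) = (-0.6667, -0.3333).
  (x - mu)^T · [Sigma^{-1} · (x - mu)] = (-3)·(-0.6667) + (-2)·(-0.3333) = 2.6667.

Step 4 — take square root: d = √(2.6667) ≈ 1.633.

d(x, mu) = √(2.6667) ≈ 1.633


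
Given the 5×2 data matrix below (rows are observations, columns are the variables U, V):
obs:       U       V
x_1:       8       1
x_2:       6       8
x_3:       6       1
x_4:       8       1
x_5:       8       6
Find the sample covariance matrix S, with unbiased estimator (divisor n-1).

Step 1 — column means:
  mean(U) = (8 + 6 + 6 + 8 + 8) / 5 = 36/5 = 7.2
  mean(V) = (1 + 8 + 1 + 1 + 6) / 5 = 17/5 = 3.4

Step 2 — sample covariance S[i,j] = (1/(n-1)) · Σ_k (x_{k,i} - mean_i) · (x_{k,j} - mean_j), with n-1 = 4.
  S[U,U] = ((0.8)·(0.8) + (-1.2)·(-1.2) + (-1.2)·(-1.2) + (0.8)·(0.8) + (0.8)·(0.8)) / 4 = 4.8/4 = 1.2
  S[U,V] = ((0.8)·(-2.4) + (-1.2)·(4.6) + (-1.2)·(-2.4) + (0.8)·(-2.4) + (0.8)·(2.6)) / 4 = -4.4/4 = -1.1
  S[V,V] = ((-2.4)·(-2.4) + (4.6)·(4.6) + (-2.4)·(-2.4) + (-2.4)·(-2.4) + (2.6)·(2.6)) / 4 = 45.2/4 = 11.3

S is symmetric (S[j,i] = S[i,j]). Assembling:

S = [[1.2, -1.1],
 [-1.1, 11.3]]


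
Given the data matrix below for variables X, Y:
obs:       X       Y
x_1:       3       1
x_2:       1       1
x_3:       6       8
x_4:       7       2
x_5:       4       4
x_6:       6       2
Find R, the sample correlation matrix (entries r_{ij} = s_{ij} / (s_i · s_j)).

Step 1 — column means:
  mean(X) = (3 + 1 + 6 + 7 + 4 + 6) / 6 = 27/6 = 4.5
  mean(Y) = (1 + 1 + 8 + 2 + 4 + 2) / 6 = 18/6 = 3

Step 2 — sample variances and covariances s[i,j] = (1/(n-1)) · Σ_k (x_{k,i} - mean_i) · (x_{k,j} - mean_j), with n-1 = 5:
  s[X,X] = ((-1.5)·(-1.5) + (-3.5)·(-3.5) + (1.5)·(1.5) + (2.5)·(2.5) + (-0.5)·(-0.5) + (1.5)·(1.5)) / 5 = 25.5/5 = 5.1
  s[X,Y] = ((-1.5)·(-2) + (-3.5)·(-2) + (1.5)·(5) + (2.5)·(-1) + (-0.5)·(1) + (1.5)·(-1)) / 5 = 13/5 = 2.6
  s[Y,Y] = ((-2)·(-2) + (-2)·(-2) + (5)·(5) + (-1)·(-1) + (1)·(1) + (-1)·(-1)) / 5 = 36/5 = 7.2
  Sample standard deviations s_i = √(s[i,i]):
  s(X) = √(5.1) = 2.2583
  s(Y) = √(7.2) = 2.6833

Step 3 — r_{ij} = s_{ij} / (s_i · s_j):
  r[X,X] = 1 (diagonal).
  r[X,Y] = 2.6 / (2.2583 · 2.6833) = 2.6 / 6.0597 = 0.4291
  r[Y,Y] = 1 (diagonal).

R is symmetric with unit diagonal. Assembling:

R = [[1, 0.4291],
 [0.4291, 1]]


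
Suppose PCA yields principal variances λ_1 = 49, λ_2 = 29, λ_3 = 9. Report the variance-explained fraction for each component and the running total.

Step 1 — total variance = trace(Sigma) = Σ λ_i = 49 + 29 + 9 = 87.

Step 2 — fraction explained by component i = λ_i / Σ λ:
  PC1: 49/87 = 0.5632
  PC2: 29/87 = 0.3333
  PC3: 9/87 = 0.1034

Step 3 — cumulative fraction after k components = (λ_1 + ... + λ_k) / Σ λ:
  k = 1: 49/87 = 0.5632
  k = 2: (49 + 29)/87 = 78/87 = 0.8966
  k = 3: (49 + 29 + 9)/87 = 87/87 = 1

Summary (fraction, with percent):

explained: PC1 0.5632 (56.32%), PC2 0.3333 (33.33%), PC3 0.1034 (10.34%);  cumulative: 0.5632, 0.8966, 1


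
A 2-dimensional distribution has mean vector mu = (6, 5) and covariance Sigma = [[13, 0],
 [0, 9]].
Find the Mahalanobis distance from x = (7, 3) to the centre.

Step 1 — centre the observation: (x - mu) = (1, -2).

Step 2 — invert Sigma. det(Sigma) = 13·9 - (0)² = 117.
  Sigma^{-1} = (1/det) · [[d, -b], [-b, a]] = [[0.0769, 0],
 [0, 0.1111]].

Step 3 — form the quadratic (x - mu)^T · Sigma^{-1} · (x - mu):
  Sigma^{-1} · (x - mu) = (0.0769, -0.2222).
  (x - mu)^T · [Sigma^{-1} · (x - mu)] = (1)·(0.0769) + (-2)·(-0.2222) = 0.5214.

Step 4 — take square root: d = √(0.5214) ≈ 0.7221.

d(x, mu) = √(0.5214) ≈ 0.7221


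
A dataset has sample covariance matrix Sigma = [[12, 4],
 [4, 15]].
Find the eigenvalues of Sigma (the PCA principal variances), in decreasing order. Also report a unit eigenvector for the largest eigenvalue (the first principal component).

Step 1 — characteristic polynomial of 2×2 Sigma:
  det(Sigma - λI) = λ² - trace · λ + det = 0.
  trace = 12 + 15 = 27, det = 12·15 - (4)² = 164.
Step 2 — discriminant:
  Δ = trace² - 4·det = 729 - 656 = 73.
Step 3 — eigenvalues:
  λ = (trace ± √Δ)/2 = (27 ± 8.544)/2,
  λ_1 = 17.772,  λ_2 = 9.228.

Step 4 — unit eigenvector for λ_1: solve (Sigma - λ_1 I)v = 0. First row:
  (12 - 17.772)·v_x + (4)·v_y = 0, i.e. (-5.772)·v_x + (4)·v_y = 0,
  so v ∝ (b, λ_1 - a) = (4, 5.772) = u.
  ||u|| = √((4)² + (5.772)²) = √(49.316) ≈ 7.0225,
  v_1 = u/||u|| ≈ (0.5696, 0.8219) (||v_1|| = 1).

λ_1 = 17.772,  λ_2 = 9.228;  v_1 ≈ (0.5696, 0.8219)
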